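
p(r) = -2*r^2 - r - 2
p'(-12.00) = 47.00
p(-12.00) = -278.00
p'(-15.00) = 59.00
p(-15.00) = -437.00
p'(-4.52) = 17.08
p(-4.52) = -38.34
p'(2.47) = -10.88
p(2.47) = -16.67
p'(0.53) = -3.12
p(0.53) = -3.09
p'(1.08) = -5.32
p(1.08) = -5.41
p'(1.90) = -8.60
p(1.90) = -11.12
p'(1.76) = -8.04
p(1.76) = -9.96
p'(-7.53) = 29.12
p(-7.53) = -107.87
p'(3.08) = -13.32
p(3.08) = -24.05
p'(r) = -4*r - 1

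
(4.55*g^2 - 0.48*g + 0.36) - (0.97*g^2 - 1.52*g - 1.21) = 3.58*g^2 + 1.04*g + 1.57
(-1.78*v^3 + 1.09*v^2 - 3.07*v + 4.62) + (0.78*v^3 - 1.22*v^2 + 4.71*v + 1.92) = -1.0*v^3 - 0.13*v^2 + 1.64*v + 6.54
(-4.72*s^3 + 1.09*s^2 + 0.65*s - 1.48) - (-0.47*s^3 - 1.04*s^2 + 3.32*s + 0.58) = -4.25*s^3 + 2.13*s^2 - 2.67*s - 2.06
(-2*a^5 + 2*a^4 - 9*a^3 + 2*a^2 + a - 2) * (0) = 0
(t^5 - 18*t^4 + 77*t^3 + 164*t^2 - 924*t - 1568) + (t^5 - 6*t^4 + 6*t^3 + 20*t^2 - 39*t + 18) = 2*t^5 - 24*t^4 + 83*t^3 + 184*t^2 - 963*t - 1550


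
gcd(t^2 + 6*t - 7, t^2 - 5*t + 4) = t - 1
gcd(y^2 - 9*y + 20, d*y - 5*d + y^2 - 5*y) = y - 5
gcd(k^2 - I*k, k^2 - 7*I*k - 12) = 1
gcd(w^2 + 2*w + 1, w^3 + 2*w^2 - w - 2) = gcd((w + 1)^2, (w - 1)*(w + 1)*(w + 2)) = w + 1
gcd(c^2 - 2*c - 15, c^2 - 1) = 1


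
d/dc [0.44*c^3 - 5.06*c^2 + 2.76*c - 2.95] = 1.32*c^2 - 10.12*c + 2.76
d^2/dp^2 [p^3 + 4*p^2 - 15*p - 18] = 6*p + 8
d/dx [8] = 0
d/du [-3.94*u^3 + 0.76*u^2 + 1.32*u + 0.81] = -11.82*u^2 + 1.52*u + 1.32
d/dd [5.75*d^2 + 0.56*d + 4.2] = 11.5*d + 0.56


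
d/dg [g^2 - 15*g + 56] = 2*g - 15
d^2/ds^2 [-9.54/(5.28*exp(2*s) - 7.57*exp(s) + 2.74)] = (-9.54*(10.56*exp(s) - 7.57)*(21.12*exp(s) - 15.14)*exp(s) + (201.4848*exp(s) - 72.2178)*(5.28*exp(2*s) - 7.57*exp(s) + 2.74))*exp(s)/(5.28*exp(2*s) - 7.57*exp(s) + 2.74)^3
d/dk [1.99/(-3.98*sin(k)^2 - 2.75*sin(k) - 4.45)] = (15.8404*sin(k) + 5.4725)*cos(k)/(3.98*sin(k)^2 + 2.75*sin(k) + 4.45)^2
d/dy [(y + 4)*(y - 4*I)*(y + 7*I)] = 3*y^2 + y*(8 + 6*I) + 28 + 12*I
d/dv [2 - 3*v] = -3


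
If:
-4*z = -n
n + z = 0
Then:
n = 0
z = 0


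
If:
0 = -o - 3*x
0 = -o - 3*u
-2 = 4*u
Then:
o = 3/2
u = -1/2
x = -1/2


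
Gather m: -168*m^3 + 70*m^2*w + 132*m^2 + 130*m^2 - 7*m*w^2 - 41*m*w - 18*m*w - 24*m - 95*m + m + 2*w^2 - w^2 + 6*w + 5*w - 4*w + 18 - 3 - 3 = -168*m^3 + m^2*(70*w + 262) + m*(-7*w^2 - 59*w - 118) + w^2 + 7*w + 12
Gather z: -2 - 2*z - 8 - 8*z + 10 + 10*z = 0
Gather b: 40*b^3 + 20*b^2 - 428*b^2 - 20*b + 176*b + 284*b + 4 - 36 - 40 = 40*b^3 - 408*b^2 + 440*b - 72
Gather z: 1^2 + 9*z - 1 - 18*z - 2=-9*z - 2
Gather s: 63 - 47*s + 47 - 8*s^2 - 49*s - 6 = -8*s^2 - 96*s + 104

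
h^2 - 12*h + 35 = (h - 7)*(h - 5)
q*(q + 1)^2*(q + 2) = q^4 + 4*q^3 + 5*q^2 + 2*q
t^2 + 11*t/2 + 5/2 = (t + 1/2)*(t + 5)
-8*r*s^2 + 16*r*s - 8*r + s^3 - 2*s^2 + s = (-8*r + s)*(s - 1)^2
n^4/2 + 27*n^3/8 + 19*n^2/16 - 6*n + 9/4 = (n/2 + 1)*(n - 3/4)*(n - 1/2)*(n + 6)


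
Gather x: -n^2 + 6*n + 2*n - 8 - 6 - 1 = -n^2 + 8*n - 15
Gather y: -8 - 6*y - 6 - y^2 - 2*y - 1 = -y^2 - 8*y - 15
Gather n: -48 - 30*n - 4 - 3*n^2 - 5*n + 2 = -3*n^2 - 35*n - 50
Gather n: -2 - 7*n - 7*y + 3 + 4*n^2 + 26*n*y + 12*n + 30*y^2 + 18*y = 4*n^2 + n*(26*y + 5) + 30*y^2 + 11*y + 1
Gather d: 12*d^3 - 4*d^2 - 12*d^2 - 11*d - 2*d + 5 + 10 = 12*d^3 - 16*d^2 - 13*d + 15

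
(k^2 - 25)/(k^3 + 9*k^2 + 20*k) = (k - 5)/(k*(k + 4))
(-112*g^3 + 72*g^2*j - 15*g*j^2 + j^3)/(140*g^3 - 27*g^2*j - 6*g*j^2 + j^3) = (-4*g + j)/(5*g + j)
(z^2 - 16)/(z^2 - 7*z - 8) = (16 - z^2)/(-z^2 + 7*z + 8)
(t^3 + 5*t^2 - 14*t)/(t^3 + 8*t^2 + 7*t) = (t - 2)/(t + 1)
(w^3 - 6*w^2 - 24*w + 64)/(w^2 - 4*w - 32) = w - 2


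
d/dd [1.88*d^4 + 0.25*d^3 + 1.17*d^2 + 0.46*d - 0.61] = 7.52*d^3 + 0.75*d^2 + 2.34*d + 0.46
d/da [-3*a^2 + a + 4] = 1 - 6*a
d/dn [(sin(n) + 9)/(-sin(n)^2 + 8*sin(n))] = (cos(n) + 18/tan(n) - 72*cos(n)/sin(n)^2)/(sin(n) - 8)^2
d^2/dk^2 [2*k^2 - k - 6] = 4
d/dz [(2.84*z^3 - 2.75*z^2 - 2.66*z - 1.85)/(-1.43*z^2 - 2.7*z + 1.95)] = (-4.0612*z^4 - 15.336*z^3 + 20.2352*z^2 - 16.016*z - 10.182)/(2.0449*z^4 + 7.722*z^3 + 1.713*z^2 - 10.53*z + 3.8025)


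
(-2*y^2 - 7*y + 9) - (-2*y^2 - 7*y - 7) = 16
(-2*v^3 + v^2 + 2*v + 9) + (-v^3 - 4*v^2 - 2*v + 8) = -3*v^3 - 3*v^2 + 17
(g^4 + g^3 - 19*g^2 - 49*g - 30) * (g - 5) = g^5 - 4*g^4 - 24*g^3 + 46*g^2 + 215*g + 150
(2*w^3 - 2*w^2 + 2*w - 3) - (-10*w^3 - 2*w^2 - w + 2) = 12*w^3 + 3*w - 5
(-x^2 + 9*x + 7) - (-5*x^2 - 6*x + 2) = 4*x^2 + 15*x + 5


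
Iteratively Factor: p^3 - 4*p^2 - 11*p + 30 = (p - 5)*(p^2 + p - 6) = (p - 5)*(p + 3)*(p - 2)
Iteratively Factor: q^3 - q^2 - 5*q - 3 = (q + 1)*(q^2 - 2*q - 3) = (q + 1)^2*(q - 3)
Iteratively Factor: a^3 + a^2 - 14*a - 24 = (a + 3)*(a^2 - 2*a - 8) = (a + 2)*(a + 3)*(a - 4)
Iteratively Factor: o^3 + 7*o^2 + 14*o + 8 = (o + 1)*(o^2 + 6*o + 8) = (o + 1)*(o + 2)*(o + 4)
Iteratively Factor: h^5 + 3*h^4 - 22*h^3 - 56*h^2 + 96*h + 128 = (h + 4)*(h^4 - h^3 - 18*h^2 + 16*h + 32) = (h + 1)*(h + 4)*(h^3 - 2*h^2 - 16*h + 32) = (h - 2)*(h + 1)*(h + 4)*(h^2 - 16) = (h - 2)*(h + 1)*(h + 4)^2*(h - 4)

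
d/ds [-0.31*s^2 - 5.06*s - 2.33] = -0.62*s - 5.06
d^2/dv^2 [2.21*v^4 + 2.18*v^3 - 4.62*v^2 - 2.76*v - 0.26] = 26.52*v^2 + 13.08*v - 9.24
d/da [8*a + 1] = 8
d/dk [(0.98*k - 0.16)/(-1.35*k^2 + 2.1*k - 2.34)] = (1.323*k^2 - 0.432*k - 1.9572)/(1.8225*k^4 - 5.67*k^3 + 10.728*k^2 - 9.828*k + 5.4756)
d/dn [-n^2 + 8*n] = 8 - 2*n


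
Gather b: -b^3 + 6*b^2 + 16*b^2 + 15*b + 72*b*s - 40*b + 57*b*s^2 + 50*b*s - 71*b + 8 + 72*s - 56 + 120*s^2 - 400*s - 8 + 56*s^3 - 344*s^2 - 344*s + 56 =-b^3 + 22*b^2 + b*(57*s^2 + 122*s - 96) + 56*s^3 - 224*s^2 - 672*s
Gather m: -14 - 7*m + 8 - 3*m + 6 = -10*m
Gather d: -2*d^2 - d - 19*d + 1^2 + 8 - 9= -2*d^2 - 20*d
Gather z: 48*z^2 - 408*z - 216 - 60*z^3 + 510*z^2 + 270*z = -60*z^3 + 558*z^2 - 138*z - 216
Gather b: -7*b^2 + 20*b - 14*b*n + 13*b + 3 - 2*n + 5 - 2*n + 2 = -7*b^2 + b*(33 - 14*n) - 4*n + 10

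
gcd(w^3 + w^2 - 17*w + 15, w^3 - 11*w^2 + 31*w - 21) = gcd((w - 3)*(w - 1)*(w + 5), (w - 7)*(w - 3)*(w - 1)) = w^2 - 4*w + 3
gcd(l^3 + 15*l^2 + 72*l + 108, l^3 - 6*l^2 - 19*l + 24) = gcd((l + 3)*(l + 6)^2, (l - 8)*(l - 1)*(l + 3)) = l + 3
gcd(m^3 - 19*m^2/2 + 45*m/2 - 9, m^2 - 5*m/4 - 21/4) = m - 3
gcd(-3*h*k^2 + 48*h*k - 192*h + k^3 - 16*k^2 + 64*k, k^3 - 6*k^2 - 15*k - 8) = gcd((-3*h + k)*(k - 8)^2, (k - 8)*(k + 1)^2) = k - 8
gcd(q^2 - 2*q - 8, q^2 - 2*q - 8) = q^2 - 2*q - 8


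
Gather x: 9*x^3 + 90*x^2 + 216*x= 9*x^3 + 90*x^2 + 216*x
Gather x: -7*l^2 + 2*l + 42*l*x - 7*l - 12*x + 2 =-7*l^2 - 5*l + x*(42*l - 12) + 2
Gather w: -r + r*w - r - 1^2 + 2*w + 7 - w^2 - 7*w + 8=-2*r - w^2 + w*(r - 5) + 14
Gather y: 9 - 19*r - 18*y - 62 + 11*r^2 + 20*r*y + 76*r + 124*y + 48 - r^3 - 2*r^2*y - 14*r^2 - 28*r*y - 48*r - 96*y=-r^3 - 3*r^2 + 9*r + y*(-2*r^2 - 8*r + 10) - 5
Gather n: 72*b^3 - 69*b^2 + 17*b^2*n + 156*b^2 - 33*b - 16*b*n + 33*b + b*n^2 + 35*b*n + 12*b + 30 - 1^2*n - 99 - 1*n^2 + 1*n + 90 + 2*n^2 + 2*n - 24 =72*b^3 + 87*b^2 + 12*b + n^2*(b + 1) + n*(17*b^2 + 19*b + 2) - 3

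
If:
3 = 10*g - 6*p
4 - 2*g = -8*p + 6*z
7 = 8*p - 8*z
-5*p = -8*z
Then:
No Solution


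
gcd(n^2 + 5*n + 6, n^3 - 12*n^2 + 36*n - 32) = 1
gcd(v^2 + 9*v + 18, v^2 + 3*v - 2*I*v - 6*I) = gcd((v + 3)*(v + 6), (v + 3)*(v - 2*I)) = v + 3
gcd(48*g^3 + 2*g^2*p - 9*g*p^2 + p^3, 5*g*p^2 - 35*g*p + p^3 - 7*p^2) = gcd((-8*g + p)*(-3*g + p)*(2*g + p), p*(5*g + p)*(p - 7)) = 1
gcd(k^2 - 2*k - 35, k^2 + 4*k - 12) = 1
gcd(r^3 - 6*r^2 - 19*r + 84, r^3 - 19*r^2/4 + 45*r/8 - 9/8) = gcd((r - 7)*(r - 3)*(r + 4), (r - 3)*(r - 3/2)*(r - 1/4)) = r - 3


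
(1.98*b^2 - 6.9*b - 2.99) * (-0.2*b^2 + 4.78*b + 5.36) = -0.396*b^4 + 10.8444*b^3 - 21.7712*b^2 - 51.2762*b - 16.0264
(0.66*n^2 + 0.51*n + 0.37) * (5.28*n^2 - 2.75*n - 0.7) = 3.4848*n^4 + 0.8778*n^3 + 0.0891*n^2 - 1.3745*n - 0.259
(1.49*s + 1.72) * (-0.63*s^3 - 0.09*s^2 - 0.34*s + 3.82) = -0.9387*s^4 - 1.2177*s^3 - 0.6614*s^2 + 5.107*s + 6.5704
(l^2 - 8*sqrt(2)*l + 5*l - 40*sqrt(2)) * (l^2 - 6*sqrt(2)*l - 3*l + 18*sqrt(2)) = l^4 - 14*sqrt(2)*l^3 + 2*l^3 - 28*sqrt(2)*l^2 + 81*l^2 + 192*l + 210*sqrt(2)*l - 1440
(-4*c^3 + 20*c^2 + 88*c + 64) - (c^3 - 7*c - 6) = -5*c^3 + 20*c^2 + 95*c + 70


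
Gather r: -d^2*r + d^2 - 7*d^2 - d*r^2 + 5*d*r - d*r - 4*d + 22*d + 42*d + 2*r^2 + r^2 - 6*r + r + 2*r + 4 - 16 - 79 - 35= -6*d^2 + 60*d + r^2*(3 - d) + r*(-d^2 + 4*d - 3) - 126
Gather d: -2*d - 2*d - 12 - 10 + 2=-4*d - 20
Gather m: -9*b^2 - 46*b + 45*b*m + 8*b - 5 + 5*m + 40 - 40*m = -9*b^2 - 38*b + m*(45*b - 35) + 35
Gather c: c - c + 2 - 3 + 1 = 0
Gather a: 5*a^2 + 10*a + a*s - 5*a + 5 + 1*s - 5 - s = 5*a^2 + a*(s + 5)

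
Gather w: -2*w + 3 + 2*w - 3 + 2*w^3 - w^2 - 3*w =2*w^3 - w^2 - 3*w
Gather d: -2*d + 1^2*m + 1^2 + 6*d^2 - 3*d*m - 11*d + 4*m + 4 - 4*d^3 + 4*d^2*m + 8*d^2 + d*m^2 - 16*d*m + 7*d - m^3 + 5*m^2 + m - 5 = -4*d^3 + d^2*(4*m + 14) + d*(m^2 - 19*m - 6) - m^3 + 5*m^2 + 6*m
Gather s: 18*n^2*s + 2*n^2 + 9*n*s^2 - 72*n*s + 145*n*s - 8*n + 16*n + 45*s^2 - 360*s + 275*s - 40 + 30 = 2*n^2 + 8*n + s^2*(9*n + 45) + s*(18*n^2 + 73*n - 85) - 10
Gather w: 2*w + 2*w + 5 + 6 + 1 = 4*w + 12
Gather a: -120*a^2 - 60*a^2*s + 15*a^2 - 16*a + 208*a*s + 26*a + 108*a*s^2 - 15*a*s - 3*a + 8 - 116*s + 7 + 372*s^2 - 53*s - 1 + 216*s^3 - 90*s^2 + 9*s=a^2*(-60*s - 105) + a*(108*s^2 + 193*s + 7) + 216*s^3 + 282*s^2 - 160*s + 14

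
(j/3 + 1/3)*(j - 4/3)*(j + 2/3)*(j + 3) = j^4/3 + 10*j^3/9 - 5*j^2/27 - 50*j/27 - 8/9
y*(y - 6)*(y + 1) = y^3 - 5*y^2 - 6*y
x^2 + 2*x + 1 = (x + 1)^2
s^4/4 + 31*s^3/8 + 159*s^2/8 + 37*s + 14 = (s/4 + 1)*(s + 1/2)*(s + 4)*(s + 7)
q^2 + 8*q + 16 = (q + 4)^2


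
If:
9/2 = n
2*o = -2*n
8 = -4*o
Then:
No Solution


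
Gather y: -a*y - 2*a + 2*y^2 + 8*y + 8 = -2*a + 2*y^2 + y*(8 - a) + 8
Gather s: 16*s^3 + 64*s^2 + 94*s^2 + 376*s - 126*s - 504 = 16*s^3 + 158*s^2 + 250*s - 504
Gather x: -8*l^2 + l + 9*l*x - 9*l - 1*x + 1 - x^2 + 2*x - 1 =-8*l^2 - 8*l - x^2 + x*(9*l + 1)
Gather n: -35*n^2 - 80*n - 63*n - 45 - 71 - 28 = -35*n^2 - 143*n - 144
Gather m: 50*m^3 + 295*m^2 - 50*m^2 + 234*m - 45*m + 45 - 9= 50*m^3 + 245*m^2 + 189*m + 36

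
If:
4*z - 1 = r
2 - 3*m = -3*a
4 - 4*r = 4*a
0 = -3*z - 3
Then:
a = 6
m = 20/3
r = -5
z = -1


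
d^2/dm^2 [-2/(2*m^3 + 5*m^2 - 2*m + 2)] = 4*((6*m + 5)*(2*m^3 + 5*m^2 - 2*m + 2) - 4*(3*m^2 + 5*m - 1)^2)/(2*m^3 + 5*m^2 - 2*m + 2)^3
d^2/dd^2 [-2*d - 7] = 0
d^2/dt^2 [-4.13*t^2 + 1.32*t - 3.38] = -8.26000000000000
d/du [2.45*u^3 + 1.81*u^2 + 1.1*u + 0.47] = 7.35*u^2 + 3.62*u + 1.1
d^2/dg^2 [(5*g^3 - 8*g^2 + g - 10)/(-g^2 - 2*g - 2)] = 2*(-27*g^3 - 78*g^2 + 6*g + 56)/(g^6 + 6*g^5 + 18*g^4 + 32*g^3 + 36*g^2 + 24*g + 8)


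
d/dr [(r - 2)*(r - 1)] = 2*r - 3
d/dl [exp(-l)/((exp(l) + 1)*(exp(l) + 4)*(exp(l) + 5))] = 2*(-2*exp(3*l) - 15*exp(2*l) - 29*exp(l) - 10)*exp(-l)/(exp(6*l) + 20*exp(5*l) + 158*exp(4*l) + 620*exp(3*l) + 1241*exp(2*l) + 1160*exp(l) + 400)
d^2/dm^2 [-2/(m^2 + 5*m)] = 4*(m*(m + 5) - (2*m + 5)^2)/(m^3*(m + 5)^3)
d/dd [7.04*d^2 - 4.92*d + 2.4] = 14.08*d - 4.92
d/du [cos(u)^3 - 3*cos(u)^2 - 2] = 3*(2 - cos(u))*sin(u)*cos(u)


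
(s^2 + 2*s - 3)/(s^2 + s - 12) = (s^2 + 2*s - 3)/(s^2 + s - 12)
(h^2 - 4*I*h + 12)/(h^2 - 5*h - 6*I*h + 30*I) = (h + 2*I)/(h - 5)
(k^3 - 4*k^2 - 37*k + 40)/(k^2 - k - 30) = (k^2 - 9*k + 8)/(k - 6)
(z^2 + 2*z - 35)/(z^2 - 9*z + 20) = (z + 7)/(z - 4)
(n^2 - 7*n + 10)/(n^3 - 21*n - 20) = (n - 2)/(n^2 + 5*n + 4)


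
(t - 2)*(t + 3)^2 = t^3 + 4*t^2 - 3*t - 18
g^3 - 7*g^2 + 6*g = g*(g - 6)*(g - 1)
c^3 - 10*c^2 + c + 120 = (c - 8)*(c - 5)*(c + 3)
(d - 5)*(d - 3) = d^2 - 8*d + 15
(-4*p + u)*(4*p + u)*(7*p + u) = -112*p^3 - 16*p^2*u + 7*p*u^2 + u^3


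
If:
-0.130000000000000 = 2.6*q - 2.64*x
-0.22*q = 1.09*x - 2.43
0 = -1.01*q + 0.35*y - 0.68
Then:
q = 1.84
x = 1.86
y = 7.24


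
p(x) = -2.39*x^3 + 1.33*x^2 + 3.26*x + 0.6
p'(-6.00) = -270.82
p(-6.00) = 545.16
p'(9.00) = -553.57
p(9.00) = -1604.64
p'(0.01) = 3.29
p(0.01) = 0.63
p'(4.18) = -110.90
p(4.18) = -137.09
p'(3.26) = -64.27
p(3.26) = -57.44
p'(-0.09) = 2.96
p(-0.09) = 0.32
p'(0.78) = 0.97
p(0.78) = 2.82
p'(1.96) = -19.07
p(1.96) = -5.90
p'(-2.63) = -53.33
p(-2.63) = 44.70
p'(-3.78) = -109.24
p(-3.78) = 136.37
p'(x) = -7.17*x^2 + 2.66*x + 3.26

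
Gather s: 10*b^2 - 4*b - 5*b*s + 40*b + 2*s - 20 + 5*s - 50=10*b^2 + 36*b + s*(7 - 5*b) - 70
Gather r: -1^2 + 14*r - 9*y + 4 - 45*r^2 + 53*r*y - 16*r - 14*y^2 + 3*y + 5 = -45*r^2 + r*(53*y - 2) - 14*y^2 - 6*y + 8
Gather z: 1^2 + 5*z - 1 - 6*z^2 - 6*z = -6*z^2 - z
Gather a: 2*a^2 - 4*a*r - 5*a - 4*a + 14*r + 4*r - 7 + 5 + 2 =2*a^2 + a*(-4*r - 9) + 18*r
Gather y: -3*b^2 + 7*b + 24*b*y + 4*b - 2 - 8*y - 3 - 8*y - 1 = -3*b^2 + 11*b + y*(24*b - 16) - 6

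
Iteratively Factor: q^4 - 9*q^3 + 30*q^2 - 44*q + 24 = (q - 2)*(q^3 - 7*q^2 + 16*q - 12) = (q - 2)^2*(q^2 - 5*q + 6) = (q - 3)*(q - 2)^2*(q - 2)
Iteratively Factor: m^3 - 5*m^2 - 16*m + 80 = (m + 4)*(m^2 - 9*m + 20) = (m - 5)*(m + 4)*(m - 4)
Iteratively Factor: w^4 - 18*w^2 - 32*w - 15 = (w + 3)*(w^3 - 3*w^2 - 9*w - 5) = (w + 1)*(w + 3)*(w^2 - 4*w - 5) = (w - 5)*(w + 1)*(w + 3)*(w + 1)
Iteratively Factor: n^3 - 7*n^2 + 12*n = (n - 4)*(n^2 - 3*n) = (n - 4)*(n - 3)*(n)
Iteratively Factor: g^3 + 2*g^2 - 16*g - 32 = (g - 4)*(g^2 + 6*g + 8) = (g - 4)*(g + 2)*(g + 4)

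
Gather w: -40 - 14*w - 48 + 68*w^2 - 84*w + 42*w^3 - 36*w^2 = 42*w^3 + 32*w^2 - 98*w - 88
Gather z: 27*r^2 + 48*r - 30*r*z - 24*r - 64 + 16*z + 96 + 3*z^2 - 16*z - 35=27*r^2 - 30*r*z + 24*r + 3*z^2 - 3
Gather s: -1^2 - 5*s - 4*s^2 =-4*s^2 - 5*s - 1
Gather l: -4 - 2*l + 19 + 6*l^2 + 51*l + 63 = 6*l^2 + 49*l + 78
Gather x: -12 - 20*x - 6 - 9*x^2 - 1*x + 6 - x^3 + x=-x^3 - 9*x^2 - 20*x - 12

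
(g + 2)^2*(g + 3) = g^3 + 7*g^2 + 16*g + 12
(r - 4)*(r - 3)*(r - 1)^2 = r^4 - 9*r^3 + 27*r^2 - 31*r + 12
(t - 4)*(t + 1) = t^2 - 3*t - 4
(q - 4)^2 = q^2 - 8*q + 16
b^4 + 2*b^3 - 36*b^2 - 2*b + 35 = (b - 5)*(b - 1)*(b + 1)*(b + 7)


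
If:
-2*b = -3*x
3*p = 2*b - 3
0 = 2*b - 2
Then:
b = 1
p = -1/3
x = 2/3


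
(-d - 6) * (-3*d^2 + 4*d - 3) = 3*d^3 + 14*d^2 - 21*d + 18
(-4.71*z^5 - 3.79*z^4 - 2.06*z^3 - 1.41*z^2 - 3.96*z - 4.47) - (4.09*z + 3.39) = -4.71*z^5 - 3.79*z^4 - 2.06*z^3 - 1.41*z^2 - 8.05*z - 7.86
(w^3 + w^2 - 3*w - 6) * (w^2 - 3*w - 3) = w^5 - 2*w^4 - 9*w^3 + 27*w + 18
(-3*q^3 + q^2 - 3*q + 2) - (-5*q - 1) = -3*q^3 + q^2 + 2*q + 3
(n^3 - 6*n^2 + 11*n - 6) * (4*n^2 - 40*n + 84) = 4*n^5 - 64*n^4 + 368*n^3 - 968*n^2 + 1164*n - 504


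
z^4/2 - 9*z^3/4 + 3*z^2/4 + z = z*(z/2 + 1/4)*(z - 4)*(z - 1)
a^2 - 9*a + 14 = (a - 7)*(a - 2)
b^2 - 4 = (b - 2)*(b + 2)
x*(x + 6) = x^2 + 6*x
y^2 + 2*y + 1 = (y + 1)^2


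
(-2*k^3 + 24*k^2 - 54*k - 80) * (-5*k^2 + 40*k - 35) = 10*k^5 - 200*k^4 + 1300*k^3 - 2600*k^2 - 1310*k + 2800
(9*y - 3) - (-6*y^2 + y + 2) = 6*y^2 + 8*y - 5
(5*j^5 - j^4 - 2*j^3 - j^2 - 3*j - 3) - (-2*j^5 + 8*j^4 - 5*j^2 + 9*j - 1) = 7*j^5 - 9*j^4 - 2*j^3 + 4*j^2 - 12*j - 2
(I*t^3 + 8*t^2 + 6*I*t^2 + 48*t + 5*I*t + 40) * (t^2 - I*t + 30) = I*t^5 + 9*t^4 + 6*I*t^4 + 54*t^3 + 27*I*t^3 + 285*t^2 + 132*I*t^2 + 1440*t + 110*I*t + 1200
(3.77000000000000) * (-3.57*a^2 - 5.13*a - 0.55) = -13.4589*a^2 - 19.3401*a - 2.0735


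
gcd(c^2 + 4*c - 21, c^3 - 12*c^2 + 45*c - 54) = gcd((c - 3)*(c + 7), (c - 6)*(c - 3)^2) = c - 3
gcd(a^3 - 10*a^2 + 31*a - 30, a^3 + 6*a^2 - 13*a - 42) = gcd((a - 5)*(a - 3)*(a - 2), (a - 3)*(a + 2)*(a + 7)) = a - 3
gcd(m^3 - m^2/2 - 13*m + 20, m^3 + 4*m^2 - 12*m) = m - 2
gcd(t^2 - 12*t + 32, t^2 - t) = 1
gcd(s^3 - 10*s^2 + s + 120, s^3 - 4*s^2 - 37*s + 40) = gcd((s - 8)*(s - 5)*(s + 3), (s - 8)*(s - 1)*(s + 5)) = s - 8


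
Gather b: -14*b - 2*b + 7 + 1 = 8 - 16*b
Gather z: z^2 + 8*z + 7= z^2 + 8*z + 7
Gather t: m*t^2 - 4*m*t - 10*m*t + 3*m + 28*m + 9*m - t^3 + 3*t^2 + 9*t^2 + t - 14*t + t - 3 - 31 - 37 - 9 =40*m - t^3 + t^2*(m + 12) + t*(-14*m - 12) - 80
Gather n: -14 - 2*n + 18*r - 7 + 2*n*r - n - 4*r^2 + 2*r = n*(2*r - 3) - 4*r^2 + 20*r - 21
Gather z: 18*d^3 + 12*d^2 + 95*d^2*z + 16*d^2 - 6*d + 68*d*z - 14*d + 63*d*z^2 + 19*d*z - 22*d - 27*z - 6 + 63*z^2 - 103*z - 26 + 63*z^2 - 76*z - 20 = 18*d^3 + 28*d^2 - 42*d + z^2*(63*d + 126) + z*(95*d^2 + 87*d - 206) - 52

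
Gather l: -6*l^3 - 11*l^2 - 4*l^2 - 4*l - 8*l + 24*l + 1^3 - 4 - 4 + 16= -6*l^3 - 15*l^2 + 12*l + 9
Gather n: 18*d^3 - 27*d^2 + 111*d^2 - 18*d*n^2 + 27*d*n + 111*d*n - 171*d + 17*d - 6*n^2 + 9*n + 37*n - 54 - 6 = 18*d^3 + 84*d^2 - 154*d + n^2*(-18*d - 6) + n*(138*d + 46) - 60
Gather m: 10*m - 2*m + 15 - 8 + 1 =8*m + 8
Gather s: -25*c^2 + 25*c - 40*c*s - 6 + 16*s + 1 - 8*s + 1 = -25*c^2 + 25*c + s*(8 - 40*c) - 4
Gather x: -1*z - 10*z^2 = -10*z^2 - z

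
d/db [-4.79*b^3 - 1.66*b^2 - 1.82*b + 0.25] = -14.37*b^2 - 3.32*b - 1.82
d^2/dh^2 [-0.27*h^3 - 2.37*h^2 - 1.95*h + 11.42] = -1.62*h - 4.74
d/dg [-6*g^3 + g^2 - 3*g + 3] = -18*g^2 + 2*g - 3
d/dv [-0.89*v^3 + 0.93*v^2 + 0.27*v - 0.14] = -2.67*v^2 + 1.86*v + 0.27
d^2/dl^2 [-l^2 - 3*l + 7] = -2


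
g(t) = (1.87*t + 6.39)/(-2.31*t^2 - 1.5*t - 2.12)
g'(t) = (1.87*t + 6.39)*(4.62*t + 1.5)/(-2.31*t^2 - 1.5*t - 2.12)^2 + 1.87/(-2.31*t^2 - 1.5*t - 2.12) = (4.3197*t^2 + 29.5218*t + 5.6206)/(5.3361*t^4 + 6.93*t^3 + 12.0444*t^2 + 6.36*t + 4.4944)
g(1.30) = -1.11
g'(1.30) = 0.81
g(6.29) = -0.18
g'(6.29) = 0.03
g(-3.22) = -0.02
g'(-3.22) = -0.10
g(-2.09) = -0.27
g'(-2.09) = -0.45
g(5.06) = -0.23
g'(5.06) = 0.06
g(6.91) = -0.16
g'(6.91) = 0.03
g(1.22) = -1.17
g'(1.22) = 0.88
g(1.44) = -1.00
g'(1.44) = 0.69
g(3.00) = -0.44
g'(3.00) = 0.18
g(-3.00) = -0.04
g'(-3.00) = -0.13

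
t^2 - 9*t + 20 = (t - 5)*(t - 4)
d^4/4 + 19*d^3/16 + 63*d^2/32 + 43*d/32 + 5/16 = (d/4 + 1/4)*(d + 1/2)*(d + 5/4)*(d + 2)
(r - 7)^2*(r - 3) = r^3 - 17*r^2 + 91*r - 147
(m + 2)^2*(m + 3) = m^3 + 7*m^2 + 16*m + 12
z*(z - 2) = z^2 - 2*z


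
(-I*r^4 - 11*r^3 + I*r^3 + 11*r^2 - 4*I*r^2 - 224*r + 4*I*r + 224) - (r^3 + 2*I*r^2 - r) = -I*r^4 - 12*r^3 + I*r^3 + 11*r^2 - 6*I*r^2 - 223*r + 4*I*r + 224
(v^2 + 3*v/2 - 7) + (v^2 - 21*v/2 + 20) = 2*v^2 - 9*v + 13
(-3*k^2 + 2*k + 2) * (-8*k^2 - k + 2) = 24*k^4 - 13*k^3 - 24*k^2 + 2*k + 4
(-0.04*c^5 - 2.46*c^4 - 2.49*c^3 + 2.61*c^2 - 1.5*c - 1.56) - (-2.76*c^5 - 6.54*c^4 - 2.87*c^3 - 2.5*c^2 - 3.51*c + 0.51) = 2.72*c^5 + 4.08*c^4 + 0.38*c^3 + 5.11*c^2 + 2.01*c - 2.07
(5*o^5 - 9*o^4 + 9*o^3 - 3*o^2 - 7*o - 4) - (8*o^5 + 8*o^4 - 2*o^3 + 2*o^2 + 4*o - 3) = -3*o^5 - 17*o^4 + 11*o^3 - 5*o^2 - 11*o - 1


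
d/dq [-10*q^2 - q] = -20*q - 1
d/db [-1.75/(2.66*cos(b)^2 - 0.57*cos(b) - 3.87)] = (0.9975 - 9.31*cos(b))*sin(b)/(-2.66*cos(b)^2 + 0.57*cos(b) + 3.87)^2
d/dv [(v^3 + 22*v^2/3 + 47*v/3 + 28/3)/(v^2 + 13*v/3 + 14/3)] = (v^2 + 4*v + 6)/(v^2 + 4*v + 4)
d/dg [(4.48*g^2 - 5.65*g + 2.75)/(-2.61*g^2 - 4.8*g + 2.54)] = (-36.2505*g^2 + 37.1134*g - 1.151)/(6.8121*g^4 + 25.056*g^3 + 9.7812*g^2 - 24.384*g + 6.4516)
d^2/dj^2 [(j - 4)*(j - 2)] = 2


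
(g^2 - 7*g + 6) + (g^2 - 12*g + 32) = 2*g^2 - 19*g + 38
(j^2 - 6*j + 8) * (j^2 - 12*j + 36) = j^4 - 18*j^3 + 116*j^2 - 312*j + 288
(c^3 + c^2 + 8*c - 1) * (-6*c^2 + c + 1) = -6*c^5 - 5*c^4 - 46*c^3 + 15*c^2 + 7*c - 1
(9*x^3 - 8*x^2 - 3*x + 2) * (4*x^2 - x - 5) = 36*x^5 - 41*x^4 - 49*x^3 + 51*x^2 + 13*x - 10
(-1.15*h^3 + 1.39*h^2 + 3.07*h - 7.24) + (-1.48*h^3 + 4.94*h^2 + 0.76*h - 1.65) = -2.63*h^3 + 6.33*h^2 + 3.83*h - 8.89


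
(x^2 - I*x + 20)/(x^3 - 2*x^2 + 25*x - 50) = (x + 4*I)/(x^2 + x*(-2 + 5*I) - 10*I)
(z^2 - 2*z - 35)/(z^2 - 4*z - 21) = (z + 5)/(z + 3)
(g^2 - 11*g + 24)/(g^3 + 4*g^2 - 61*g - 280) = (g - 3)/(g^2 + 12*g + 35)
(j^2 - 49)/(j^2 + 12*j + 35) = (j - 7)/(j + 5)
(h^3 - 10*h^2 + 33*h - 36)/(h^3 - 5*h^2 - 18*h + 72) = (h^2 - 7*h + 12)/(h^2 - 2*h - 24)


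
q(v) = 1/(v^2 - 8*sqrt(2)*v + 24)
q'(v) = (-2*v + 8*sqrt(2))/(v^2 - 8*sqrt(2)*v + 24)^2 = 2*(-v + 4*sqrt(2))/(v^2 - 8*sqrt(2)*v + 24)^2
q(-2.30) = 0.02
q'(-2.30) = 0.01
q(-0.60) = 0.03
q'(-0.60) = 0.01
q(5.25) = -0.13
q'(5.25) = 0.01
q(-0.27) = 0.04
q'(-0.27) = 0.02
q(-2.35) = 0.02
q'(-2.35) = 0.01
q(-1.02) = 0.03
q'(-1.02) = 0.01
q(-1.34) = 0.02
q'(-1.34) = 0.01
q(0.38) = 0.05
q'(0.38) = 0.03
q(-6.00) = 0.01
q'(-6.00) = 0.00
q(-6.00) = 0.01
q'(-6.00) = 0.00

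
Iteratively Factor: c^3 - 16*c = (c + 4)*(c^2 - 4*c) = c*(c + 4)*(c - 4)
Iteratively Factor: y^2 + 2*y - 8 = (y - 2)*(y + 4)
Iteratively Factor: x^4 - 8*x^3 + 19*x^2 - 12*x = (x)*(x^3 - 8*x^2 + 19*x - 12) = x*(x - 3)*(x^2 - 5*x + 4) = x*(x - 3)*(x - 1)*(x - 4)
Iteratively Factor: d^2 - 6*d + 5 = (d - 1)*(d - 5)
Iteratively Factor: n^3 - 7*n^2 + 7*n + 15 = (n + 1)*(n^2 - 8*n + 15) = (n - 3)*(n + 1)*(n - 5)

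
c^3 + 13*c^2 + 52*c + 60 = (c + 2)*(c + 5)*(c + 6)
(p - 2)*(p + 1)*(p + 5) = p^3 + 4*p^2 - 7*p - 10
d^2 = d^2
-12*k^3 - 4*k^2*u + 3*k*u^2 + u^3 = (-2*k + u)*(2*k + u)*(3*k + u)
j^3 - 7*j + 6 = (j - 2)*(j - 1)*(j + 3)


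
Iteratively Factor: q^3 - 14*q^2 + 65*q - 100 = (q - 4)*(q^2 - 10*q + 25) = (q - 5)*(q - 4)*(q - 5)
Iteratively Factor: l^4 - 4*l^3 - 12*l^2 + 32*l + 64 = (l + 2)*(l^3 - 6*l^2 + 32) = (l - 4)*(l + 2)*(l^2 - 2*l - 8) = (l - 4)^2*(l + 2)*(l + 2)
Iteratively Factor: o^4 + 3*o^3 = (o)*(o^3 + 3*o^2) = o^2*(o^2 + 3*o) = o^3*(o + 3)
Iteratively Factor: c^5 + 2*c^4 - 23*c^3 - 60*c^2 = (c + 4)*(c^4 - 2*c^3 - 15*c^2) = c*(c + 4)*(c^3 - 2*c^2 - 15*c) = c*(c - 5)*(c + 4)*(c^2 + 3*c) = c^2*(c - 5)*(c + 4)*(c + 3)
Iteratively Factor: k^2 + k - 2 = (k + 2)*(k - 1)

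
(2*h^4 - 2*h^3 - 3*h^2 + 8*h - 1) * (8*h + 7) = 16*h^5 - 2*h^4 - 38*h^3 + 43*h^2 + 48*h - 7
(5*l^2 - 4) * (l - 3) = 5*l^3 - 15*l^2 - 4*l + 12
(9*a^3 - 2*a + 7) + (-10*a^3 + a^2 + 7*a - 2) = -a^3 + a^2 + 5*a + 5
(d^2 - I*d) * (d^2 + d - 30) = d^4 + d^3 - I*d^3 - 30*d^2 - I*d^2 + 30*I*d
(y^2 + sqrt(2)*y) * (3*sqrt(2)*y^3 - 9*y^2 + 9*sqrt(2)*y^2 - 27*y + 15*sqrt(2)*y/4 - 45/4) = 3*sqrt(2)*y^5 - 3*y^4 + 9*sqrt(2)*y^4 - 9*y^3 - 21*sqrt(2)*y^3/4 - 27*sqrt(2)*y^2 - 15*y^2/4 - 45*sqrt(2)*y/4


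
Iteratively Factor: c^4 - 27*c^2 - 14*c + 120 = (c + 4)*(c^3 - 4*c^2 - 11*c + 30) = (c - 5)*(c + 4)*(c^2 + c - 6) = (c - 5)*(c - 2)*(c + 4)*(c + 3)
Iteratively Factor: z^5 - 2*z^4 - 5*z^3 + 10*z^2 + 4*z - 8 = (z - 2)*(z^4 - 5*z^2 + 4) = (z - 2)*(z + 2)*(z^3 - 2*z^2 - z + 2) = (z - 2)*(z - 1)*(z + 2)*(z^2 - z - 2) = (z - 2)*(z - 1)*(z + 1)*(z + 2)*(z - 2)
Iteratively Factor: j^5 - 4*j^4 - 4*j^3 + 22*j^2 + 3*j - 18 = (j + 2)*(j^4 - 6*j^3 + 8*j^2 + 6*j - 9) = (j - 1)*(j + 2)*(j^3 - 5*j^2 + 3*j + 9) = (j - 3)*(j - 1)*(j + 2)*(j^2 - 2*j - 3) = (j - 3)^2*(j - 1)*(j + 2)*(j + 1)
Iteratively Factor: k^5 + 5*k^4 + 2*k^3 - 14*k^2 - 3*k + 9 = (k + 3)*(k^4 + 2*k^3 - 4*k^2 - 2*k + 3) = (k + 3)^2*(k^3 - k^2 - k + 1) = (k - 1)*(k + 3)^2*(k^2 - 1) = (k - 1)^2*(k + 3)^2*(k + 1)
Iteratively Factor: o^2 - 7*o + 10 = (o - 5)*(o - 2)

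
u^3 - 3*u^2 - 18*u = u*(u - 6)*(u + 3)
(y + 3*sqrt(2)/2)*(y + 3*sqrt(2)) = y^2 + 9*sqrt(2)*y/2 + 9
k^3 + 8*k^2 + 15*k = k*(k + 3)*(k + 5)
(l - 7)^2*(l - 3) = l^3 - 17*l^2 + 91*l - 147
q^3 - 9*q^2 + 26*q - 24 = (q - 4)*(q - 3)*(q - 2)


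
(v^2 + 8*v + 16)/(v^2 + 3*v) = (v^2 + 8*v + 16)/(v*(v + 3))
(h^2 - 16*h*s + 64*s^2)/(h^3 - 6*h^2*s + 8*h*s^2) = (h^2 - 16*h*s + 64*s^2)/(h*(h^2 - 6*h*s + 8*s^2))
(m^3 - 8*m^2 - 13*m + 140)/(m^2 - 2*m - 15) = (m^2 - 3*m - 28)/(m + 3)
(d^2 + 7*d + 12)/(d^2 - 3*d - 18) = (d + 4)/(d - 6)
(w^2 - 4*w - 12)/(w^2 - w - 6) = (w - 6)/(w - 3)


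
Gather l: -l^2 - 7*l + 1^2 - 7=-l^2 - 7*l - 6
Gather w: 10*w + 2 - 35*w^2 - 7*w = -35*w^2 + 3*w + 2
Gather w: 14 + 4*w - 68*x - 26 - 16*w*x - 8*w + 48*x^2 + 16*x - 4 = w*(-16*x - 4) + 48*x^2 - 52*x - 16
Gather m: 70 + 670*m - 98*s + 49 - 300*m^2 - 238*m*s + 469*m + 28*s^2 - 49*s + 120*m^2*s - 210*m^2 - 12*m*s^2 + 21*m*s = m^2*(120*s - 510) + m*(-12*s^2 - 217*s + 1139) + 28*s^2 - 147*s + 119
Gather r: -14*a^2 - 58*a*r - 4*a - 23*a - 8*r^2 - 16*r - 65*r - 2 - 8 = -14*a^2 - 27*a - 8*r^2 + r*(-58*a - 81) - 10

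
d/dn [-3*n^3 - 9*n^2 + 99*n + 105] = -9*n^2 - 18*n + 99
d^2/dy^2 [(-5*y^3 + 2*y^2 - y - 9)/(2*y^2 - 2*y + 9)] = 2*(74*y^3 + 54*y^2 - 1053*y + 270)/(8*y^6 - 24*y^5 + 132*y^4 - 224*y^3 + 594*y^2 - 486*y + 729)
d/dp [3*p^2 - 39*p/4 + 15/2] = 6*p - 39/4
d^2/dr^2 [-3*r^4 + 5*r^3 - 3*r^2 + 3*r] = -36*r^2 + 30*r - 6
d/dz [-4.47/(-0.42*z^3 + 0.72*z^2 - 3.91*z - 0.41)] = (-5.6322*z^2 + 6.4368*z - 17.4777)/(0.42*z^3 - 0.72*z^2 + 3.91*z + 0.41)^2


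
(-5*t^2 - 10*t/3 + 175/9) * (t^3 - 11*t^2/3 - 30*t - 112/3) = -5*t^5 + 15*t^4 + 545*t^3/3 + 5815*t^2/27 - 4130*t/9 - 19600/27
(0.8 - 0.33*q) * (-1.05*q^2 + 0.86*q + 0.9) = 0.3465*q^3 - 1.1238*q^2 + 0.391*q + 0.72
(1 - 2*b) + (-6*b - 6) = -8*b - 5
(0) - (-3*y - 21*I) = 3*y + 21*I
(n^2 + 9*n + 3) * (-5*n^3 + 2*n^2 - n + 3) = -5*n^5 - 43*n^4 + 2*n^3 + 24*n + 9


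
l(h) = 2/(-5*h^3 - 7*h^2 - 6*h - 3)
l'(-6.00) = 0.00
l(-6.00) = 0.00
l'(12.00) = 0.00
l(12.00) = 0.00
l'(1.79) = 0.04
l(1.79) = -0.03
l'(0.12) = 1.08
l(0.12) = -0.52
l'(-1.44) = 0.92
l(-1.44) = 0.33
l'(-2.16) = 0.12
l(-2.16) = 0.07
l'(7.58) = 0.00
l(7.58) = -0.00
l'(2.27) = 0.02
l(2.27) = -0.02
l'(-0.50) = 4.35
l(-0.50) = -1.78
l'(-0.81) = 1579.61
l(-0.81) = -26.49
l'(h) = 2*(15*h^2 + 14*h + 6)/(-5*h^3 - 7*h^2 - 6*h - 3)^2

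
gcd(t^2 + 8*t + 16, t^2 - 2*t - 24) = t + 4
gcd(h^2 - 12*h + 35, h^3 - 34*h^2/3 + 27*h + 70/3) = h^2 - 12*h + 35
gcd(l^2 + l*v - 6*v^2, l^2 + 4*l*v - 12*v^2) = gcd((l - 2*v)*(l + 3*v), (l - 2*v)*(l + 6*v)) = -l + 2*v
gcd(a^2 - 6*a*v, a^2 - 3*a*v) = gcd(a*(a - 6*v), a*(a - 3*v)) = a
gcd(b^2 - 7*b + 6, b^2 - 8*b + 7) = b - 1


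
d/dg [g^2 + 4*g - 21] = 2*g + 4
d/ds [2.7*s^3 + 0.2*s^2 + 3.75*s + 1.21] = 8.1*s^2 + 0.4*s + 3.75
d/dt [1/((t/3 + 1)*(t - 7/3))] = 18*(-3*t - 1)/(9*t^4 + 12*t^3 - 122*t^2 - 84*t + 441)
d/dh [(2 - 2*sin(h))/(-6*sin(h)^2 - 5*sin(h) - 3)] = 2*(-6*sin(h)^2 + 12*sin(h) + 8)*cos(h)/(6*sin(h)^2 + 5*sin(h) + 3)^2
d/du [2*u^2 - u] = 4*u - 1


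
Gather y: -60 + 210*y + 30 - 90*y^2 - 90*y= -90*y^2 + 120*y - 30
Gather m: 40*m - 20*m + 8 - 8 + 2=20*m + 2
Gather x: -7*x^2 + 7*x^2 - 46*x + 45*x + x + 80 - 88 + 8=0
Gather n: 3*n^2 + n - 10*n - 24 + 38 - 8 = 3*n^2 - 9*n + 6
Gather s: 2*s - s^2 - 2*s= -s^2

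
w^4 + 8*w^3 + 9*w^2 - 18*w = w*(w - 1)*(w + 3)*(w + 6)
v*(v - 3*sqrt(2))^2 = v^3 - 6*sqrt(2)*v^2 + 18*v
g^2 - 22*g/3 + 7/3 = (g - 7)*(g - 1/3)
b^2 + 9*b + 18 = (b + 3)*(b + 6)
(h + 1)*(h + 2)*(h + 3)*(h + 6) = h^4 + 12*h^3 + 47*h^2 + 72*h + 36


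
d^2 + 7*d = d*(d + 7)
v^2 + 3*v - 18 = (v - 3)*(v + 6)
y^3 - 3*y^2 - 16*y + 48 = (y - 4)*(y - 3)*(y + 4)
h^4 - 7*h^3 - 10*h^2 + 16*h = h*(h - 8)*(h - 1)*(h + 2)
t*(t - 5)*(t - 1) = t^3 - 6*t^2 + 5*t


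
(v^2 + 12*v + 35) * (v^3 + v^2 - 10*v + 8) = v^5 + 13*v^4 + 37*v^3 - 77*v^2 - 254*v + 280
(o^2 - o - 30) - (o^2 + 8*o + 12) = -9*o - 42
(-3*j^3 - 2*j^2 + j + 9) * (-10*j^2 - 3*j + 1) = 30*j^5 + 29*j^4 - 7*j^3 - 95*j^2 - 26*j + 9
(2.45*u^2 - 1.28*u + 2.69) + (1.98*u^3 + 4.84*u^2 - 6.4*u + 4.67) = 1.98*u^3 + 7.29*u^2 - 7.68*u + 7.36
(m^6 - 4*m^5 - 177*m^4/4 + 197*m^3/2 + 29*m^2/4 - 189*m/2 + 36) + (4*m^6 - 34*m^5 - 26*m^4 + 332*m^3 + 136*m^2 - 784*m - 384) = 5*m^6 - 38*m^5 - 281*m^4/4 + 861*m^3/2 + 573*m^2/4 - 1757*m/2 - 348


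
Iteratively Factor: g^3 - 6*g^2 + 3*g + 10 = (g - 2)*(g^2 - 4*g - 5) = (g - 5)*(g - 2)*(g + 1)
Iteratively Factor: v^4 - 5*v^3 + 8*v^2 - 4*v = (v - 2)*(v^3 - 3*v^2 + 2*v) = v*(v - 2)*(v^2 - 3*v + 2) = v*(v - 2)*(v - 1)*(v - 2)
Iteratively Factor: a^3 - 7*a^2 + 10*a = (a)*(a^2 - 7*a + 10) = a*(a - 2)*(a - 5)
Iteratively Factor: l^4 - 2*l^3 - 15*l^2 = (l + 3)*(l^3 - 5*l^2) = l*(l + 3)*(l^2 - 5*l) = l^2*(l + 3)*(l - 5)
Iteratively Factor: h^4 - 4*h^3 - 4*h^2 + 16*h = (h - 4)*(h^3 - 4*h) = h*(h - 4)*(h^2 - 4) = h*(h - 4)*(h - 2)*(h + 2)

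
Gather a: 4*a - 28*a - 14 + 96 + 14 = 96 - 24*a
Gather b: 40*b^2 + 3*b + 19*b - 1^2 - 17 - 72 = 40*b^2 + 22*b - 90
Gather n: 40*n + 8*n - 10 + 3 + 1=48*n - 6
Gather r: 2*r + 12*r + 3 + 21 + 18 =14*r + 42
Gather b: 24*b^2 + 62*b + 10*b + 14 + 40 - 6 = 24*b^2 + 72*b + 48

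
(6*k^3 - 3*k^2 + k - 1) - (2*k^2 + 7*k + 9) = 6*k^3 - 5*k^2 - 6*k - 10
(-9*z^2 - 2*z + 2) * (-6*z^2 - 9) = 54*z^4 + 12*z^3 + 69*z^2 + 18*z - 18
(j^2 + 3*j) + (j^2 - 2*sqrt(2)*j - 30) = 2*j^2 - 2*sqrt(2)*j + 3*j - 30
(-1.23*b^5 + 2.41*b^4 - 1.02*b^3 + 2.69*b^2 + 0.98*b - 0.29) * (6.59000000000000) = -8.1057*b^5 + 15.8819*b^4 - 6.7218*b^3 + 17.7271*b^2 + 6.4582*b - 1.9111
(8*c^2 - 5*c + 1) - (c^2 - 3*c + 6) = 7*c^2 - 2*c - 5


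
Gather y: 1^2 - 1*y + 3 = 4 - y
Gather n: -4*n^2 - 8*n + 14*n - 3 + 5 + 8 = -4*n^2 + 6*n + 10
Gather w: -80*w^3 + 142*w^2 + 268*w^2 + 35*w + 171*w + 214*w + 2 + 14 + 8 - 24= -80*w^3 + 410*w^2 + 420*w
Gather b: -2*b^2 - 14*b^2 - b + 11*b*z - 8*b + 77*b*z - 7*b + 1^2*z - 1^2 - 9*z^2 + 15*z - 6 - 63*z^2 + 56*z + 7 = -16*b^2 + b*(88*z - 16) - 72*z^2 + 72*z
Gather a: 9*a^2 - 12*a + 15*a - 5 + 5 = 9*a^2 + 3*a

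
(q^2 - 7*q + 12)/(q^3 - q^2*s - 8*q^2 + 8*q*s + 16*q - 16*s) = (q - 3)/(q^2 - q*s - 4*q + 4*s)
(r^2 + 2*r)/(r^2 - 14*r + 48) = r*(r + 2)/(r^2 - 14*r + 48)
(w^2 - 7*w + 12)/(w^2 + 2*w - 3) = (w^2 - 7*w + 12)/(w^2 + 2*w - 3)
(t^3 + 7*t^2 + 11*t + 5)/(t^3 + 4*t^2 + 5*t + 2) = (t + 5)/(t + 2)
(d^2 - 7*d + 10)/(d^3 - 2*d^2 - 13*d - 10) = (d - 2)/(d^2 + 3*d + 2)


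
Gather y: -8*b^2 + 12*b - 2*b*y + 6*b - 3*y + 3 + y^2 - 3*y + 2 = -8*b^2 + 18*b + y^2 + y*(-2*b - 6) + 5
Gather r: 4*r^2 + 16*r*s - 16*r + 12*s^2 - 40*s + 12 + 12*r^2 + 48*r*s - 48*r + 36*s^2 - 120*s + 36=16*r^2 + r*(64*s - 64) + 48*s^2 - 160*s + 48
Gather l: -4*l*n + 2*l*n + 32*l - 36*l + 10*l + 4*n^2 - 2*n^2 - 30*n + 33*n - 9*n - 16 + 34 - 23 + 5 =l*(6 - 2*n) + 2*n^2 - 6*n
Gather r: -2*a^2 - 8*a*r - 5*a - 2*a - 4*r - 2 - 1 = -2*a^2 - 7*a + r*(-8*a - 4) - 3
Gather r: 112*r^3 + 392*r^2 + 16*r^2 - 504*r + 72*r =112*r^3 + 408*r^2 - 432*r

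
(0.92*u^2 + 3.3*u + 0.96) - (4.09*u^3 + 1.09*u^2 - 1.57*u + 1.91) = -4.09*u^3 - 0.17*u^2 + 4.87*u - 0.95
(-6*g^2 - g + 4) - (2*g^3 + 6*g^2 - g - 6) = -2*g^3 - 12*g^2 + 10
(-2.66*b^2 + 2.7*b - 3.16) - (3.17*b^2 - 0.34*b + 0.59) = -5.83*b^2 + 3.04*b - 3.75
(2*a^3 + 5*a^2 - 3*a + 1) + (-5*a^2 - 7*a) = 2*a^3 - 10*a + 1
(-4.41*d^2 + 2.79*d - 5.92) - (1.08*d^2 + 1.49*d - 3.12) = -5.49*d^2 + 1.3*d - 2.8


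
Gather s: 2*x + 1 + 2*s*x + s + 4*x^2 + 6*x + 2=s*(2*x + 1) + 4*x^2 + 8*x + 3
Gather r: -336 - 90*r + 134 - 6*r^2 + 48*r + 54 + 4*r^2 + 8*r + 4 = -2*r^2 - 34*r - 144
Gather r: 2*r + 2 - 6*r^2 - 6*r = -6*r^2 - 4*r + 2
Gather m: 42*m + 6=42*m + 6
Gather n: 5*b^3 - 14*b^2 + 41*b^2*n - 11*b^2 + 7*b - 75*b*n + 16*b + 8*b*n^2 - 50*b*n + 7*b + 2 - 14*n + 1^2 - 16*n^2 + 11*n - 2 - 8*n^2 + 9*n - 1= 5*b^3 - 25*b^2 + 30*b + n^2*(8*b - 24) + n*(41*b^2 - 125*b + 6)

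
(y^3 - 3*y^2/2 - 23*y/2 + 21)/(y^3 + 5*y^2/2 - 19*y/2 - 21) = (y - 2)/(y + 2)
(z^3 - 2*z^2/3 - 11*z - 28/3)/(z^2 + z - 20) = (3*z^2 + 10*z + 7)/(3*(z + 5))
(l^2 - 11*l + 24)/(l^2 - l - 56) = (l - 3)/(l + 7)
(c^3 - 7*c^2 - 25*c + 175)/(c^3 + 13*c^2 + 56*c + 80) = (c^2 - 12*c + 35)/(c^2 + 8*c + 16)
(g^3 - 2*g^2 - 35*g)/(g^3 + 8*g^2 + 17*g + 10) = g*(g - 7)/(g^2 + 3*g + 2)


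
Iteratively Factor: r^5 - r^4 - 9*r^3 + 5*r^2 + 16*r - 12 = (r - 1)*(r^4 - 9*r^2 - 4*r + 12) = (r - 1)*(r + 2)*(r^3 - 2*r^2 - 5*r + 6) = (r - 3)*(r - 1)*(r + 2)*(r^2 + r - 2) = (r - 3)*(r - 1)^2*(r + 2)*(r + 2)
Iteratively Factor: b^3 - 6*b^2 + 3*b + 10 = (b + 1)*(b^2 - 7*b + 10) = (b - 5)*(b + 1)*(b - 2)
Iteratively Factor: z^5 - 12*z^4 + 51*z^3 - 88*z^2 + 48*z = (z - 4)*(z^4 - 8*z^3 + 19*z^2 - 12*z) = (z - 4)*(z - 3)*(z^3 - 5*z^2 + 4*z) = z*(z - 4)*(z - 3)*(z^2 - 5*z + 4) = z*(z - 4)*(z - 3)*(z - 1)*(z - 4)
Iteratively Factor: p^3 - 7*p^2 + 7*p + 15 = (p + 1)*(p^2 - 8*p + 15) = (p - 3)*(p + 1)*(p - 5)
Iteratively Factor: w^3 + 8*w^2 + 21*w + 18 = (w + 3)*(w^2 + 5*w + 6) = (w + 3)^2*(w + 2)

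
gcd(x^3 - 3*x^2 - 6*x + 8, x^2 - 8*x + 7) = x - 1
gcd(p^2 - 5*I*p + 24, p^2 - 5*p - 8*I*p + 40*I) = p - 8*I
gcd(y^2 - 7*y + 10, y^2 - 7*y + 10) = y^2 - 7*y + 10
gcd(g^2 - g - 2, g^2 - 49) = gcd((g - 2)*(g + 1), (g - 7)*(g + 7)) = 1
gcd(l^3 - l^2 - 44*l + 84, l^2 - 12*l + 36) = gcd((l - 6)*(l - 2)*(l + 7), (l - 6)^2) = l - 6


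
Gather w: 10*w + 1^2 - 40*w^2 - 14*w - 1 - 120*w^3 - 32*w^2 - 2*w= -120*w^3 - 72*w^2 - 6*w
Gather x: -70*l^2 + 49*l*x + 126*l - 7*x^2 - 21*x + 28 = -70*l^2 + 126*l - 7*x^2 + x*(49*l - 21) + 28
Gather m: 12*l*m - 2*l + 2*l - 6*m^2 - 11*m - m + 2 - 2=-6*m^2 + m*(12*l - 12)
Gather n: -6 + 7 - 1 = 0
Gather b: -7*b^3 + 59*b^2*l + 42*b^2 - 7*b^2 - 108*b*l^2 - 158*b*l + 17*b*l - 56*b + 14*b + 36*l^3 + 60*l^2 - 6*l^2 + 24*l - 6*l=-7*b^3 + b^2*(59*l + 35) + b*(-108*l^2 - 141*l - 42) + 36*l^3 + 54*l^2 + 18*l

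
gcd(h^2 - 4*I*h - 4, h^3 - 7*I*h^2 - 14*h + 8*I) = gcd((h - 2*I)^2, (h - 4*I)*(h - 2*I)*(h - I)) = h - 2*I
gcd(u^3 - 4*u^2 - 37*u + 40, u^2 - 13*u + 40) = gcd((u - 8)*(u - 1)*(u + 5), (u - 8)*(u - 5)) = u - 8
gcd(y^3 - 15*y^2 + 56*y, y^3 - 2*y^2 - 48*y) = y^2 - 8*y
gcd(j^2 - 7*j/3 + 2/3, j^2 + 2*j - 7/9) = j - 1/3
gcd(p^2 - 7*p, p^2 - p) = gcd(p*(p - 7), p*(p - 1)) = p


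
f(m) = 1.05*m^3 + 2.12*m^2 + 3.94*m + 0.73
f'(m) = 3.15*m^2 + 4.24*m + 3.94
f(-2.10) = -7.92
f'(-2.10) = 8.93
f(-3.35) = -28.15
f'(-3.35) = 25.09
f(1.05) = 8.42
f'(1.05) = 11.86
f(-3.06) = -21.56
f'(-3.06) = 20.46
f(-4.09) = -51.76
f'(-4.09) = 39.29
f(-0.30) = -0.29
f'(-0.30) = 2.95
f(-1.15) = -2.59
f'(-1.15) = 3.23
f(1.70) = 18.71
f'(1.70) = 20.25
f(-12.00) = -1555.67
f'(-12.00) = 406.66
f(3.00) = 59.98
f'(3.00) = 45.01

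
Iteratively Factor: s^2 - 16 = (s + 4)*(s - 4)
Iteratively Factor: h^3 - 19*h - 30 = (h - 5)*(h^2 + 5*h + 6) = (h - 5)*(h + 3)*(h + 2)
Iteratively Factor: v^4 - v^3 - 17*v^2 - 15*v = (v - 5)*(v^3 + 4*v^2 + 3*v) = (v - 5)*(v + 3)*(v^2 + v) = (v - 5)*(v + 1)*(v + 3)*(v)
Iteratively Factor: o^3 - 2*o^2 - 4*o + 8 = (o + 2)*(o^2 - 4*o + 4) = (o - 2)*(o + 2)*(o - 2)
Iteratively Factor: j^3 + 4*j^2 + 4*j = (j + 2)*(j^2 + 2*j) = (j + 2)^2*(j)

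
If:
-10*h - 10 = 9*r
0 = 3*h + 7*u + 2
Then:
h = -7*u/3 - 2/3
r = 70*u/27 - 10/27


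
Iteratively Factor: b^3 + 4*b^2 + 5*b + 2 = (b + 1)*(b^2 + 3*b + 2) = (b + 1)*(b + 2)*(b + 1)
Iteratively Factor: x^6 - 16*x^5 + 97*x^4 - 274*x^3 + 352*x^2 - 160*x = (x - 1)*(x^5 - 15*x^4 + 82*x^3 - 192*x^2 + 160*x) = (x - 2)*(x - 1)*(x^4 - 13*x^3 + 56*x^2 - 80*x) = x*(x - 2)*(x - 1)*(x^3 - 13*x^2 + 56*x - 80) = x*(x - 4)*(x - 2)*(x - 1)*(x^2 - 9*x + 20) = x*(x - 5)*(x - 4)*(x - 2)*(x - 1)*(x - 4)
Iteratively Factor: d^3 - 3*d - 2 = (d + 1)*(d^2 - d - 2) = (d - 2)*(d + 1)*(d + 1)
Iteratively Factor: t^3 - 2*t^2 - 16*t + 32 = (t - 4)*(t^2 + 2*t - 8) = (t - 4)*(t - 2)*(t + 4)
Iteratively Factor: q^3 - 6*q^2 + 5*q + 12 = (q - 3)*(q^2 - 3*q - 4) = (q - 4)*(q - 3)*(q + 1)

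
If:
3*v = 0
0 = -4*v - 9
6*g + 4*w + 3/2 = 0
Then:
No Solution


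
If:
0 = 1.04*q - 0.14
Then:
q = 0.13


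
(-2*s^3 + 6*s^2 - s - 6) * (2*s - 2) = -4*s^4 + 16*s^3 - 14*s^2 - 10*s + 12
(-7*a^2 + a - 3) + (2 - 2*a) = -7*a^2 - a - 1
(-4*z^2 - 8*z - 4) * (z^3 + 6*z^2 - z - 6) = -4*z^5 - 32*z^4 - 48*z^3 + 8*z^2 + 52*z + 24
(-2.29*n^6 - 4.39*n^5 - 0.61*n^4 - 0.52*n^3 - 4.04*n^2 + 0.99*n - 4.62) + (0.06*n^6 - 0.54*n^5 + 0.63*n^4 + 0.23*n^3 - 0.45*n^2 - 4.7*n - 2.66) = -2.23*n^6 - 4.93*n^5 + 0.02*n^4 - 0.29*n^3 - 4.49*n^2 - 3.71*n - 7.28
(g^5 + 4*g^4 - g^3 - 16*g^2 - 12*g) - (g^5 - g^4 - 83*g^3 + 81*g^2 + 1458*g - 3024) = 5*g^4 + 82*g^3 - 97*g^2 - 1470*g + 3024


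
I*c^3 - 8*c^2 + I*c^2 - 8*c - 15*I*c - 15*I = (c + 3*I)*(c + 5*I)*(I*c + I)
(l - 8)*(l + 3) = l^2 - 5*l - 24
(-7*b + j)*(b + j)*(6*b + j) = -42*b^3 - 43*b^2*j + j^3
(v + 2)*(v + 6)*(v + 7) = v^3 + 15*v^2 + 68*v + 84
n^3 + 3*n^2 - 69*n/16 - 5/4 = (n - 5/4)*(n + 1/4)*(n + 4)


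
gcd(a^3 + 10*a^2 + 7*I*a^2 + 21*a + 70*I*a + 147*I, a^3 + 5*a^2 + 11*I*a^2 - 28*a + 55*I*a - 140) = a + 7*I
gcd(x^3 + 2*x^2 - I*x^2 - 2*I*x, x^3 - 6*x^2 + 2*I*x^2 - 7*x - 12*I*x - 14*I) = 1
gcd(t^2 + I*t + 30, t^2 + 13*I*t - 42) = t + 6*I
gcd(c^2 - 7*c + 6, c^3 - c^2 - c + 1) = c - 1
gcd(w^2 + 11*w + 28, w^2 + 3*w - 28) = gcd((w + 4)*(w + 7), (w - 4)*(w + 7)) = w + 7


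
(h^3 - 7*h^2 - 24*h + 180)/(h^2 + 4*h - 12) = (h^3 - 7*h^2 - 24*h + 180)/(h^2 + 4*h - 12)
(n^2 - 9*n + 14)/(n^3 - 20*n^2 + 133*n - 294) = (n - 2)/(n^2 - 13*n + 42)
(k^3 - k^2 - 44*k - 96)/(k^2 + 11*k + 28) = (k^2 - 5*k - 24)/(k + 7)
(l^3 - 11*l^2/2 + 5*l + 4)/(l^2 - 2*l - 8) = (l^2 - 3*l/2 - 1)/(l + 2)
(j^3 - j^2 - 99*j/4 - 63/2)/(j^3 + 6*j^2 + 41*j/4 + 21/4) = (j - 6)/(j + 1)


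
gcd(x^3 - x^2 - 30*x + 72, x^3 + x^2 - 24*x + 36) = x^2 + 3*x - 18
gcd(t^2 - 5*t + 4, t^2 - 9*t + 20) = t - 4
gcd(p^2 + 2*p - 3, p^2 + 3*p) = p + 3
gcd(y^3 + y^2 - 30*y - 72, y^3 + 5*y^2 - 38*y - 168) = y^2 - 2*y - 24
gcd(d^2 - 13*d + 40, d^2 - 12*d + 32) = d - 8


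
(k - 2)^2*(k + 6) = k^3 + 2*k^2 - 20*k + 24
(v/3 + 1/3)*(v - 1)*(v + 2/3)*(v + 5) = v^4/3 + 17*v^3/9 + 7*v^2/9 - 17*v/9 - 10/9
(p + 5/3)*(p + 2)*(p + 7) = p^3 + 32*p^2/3 + 29*p + 70/3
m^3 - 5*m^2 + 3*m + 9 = (m - 3)^2*(m + 1)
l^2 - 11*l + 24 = (l - 8)*(l - 3)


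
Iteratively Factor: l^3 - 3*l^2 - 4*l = (l - 4)*(l^2 + l) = (l - 4)*(l + 1)*(l)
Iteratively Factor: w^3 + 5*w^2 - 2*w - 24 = (w + 4)*(w^2 + w - 6) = (w + 3)*(w + 4)*(w - 2)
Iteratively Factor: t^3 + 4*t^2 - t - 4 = (t + 4)*(t^2 - 1) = (t - 1)*(t + 4)*(t + 1)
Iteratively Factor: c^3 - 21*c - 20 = (c - 5)*(c^2 + 5*c + 4) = (c - 5)*(c + 4)*(c + 1)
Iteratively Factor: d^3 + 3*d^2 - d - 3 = (d - 1)*(d^2 + 4*d + 3) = (d - 1)*(d + 1)*(d + 3)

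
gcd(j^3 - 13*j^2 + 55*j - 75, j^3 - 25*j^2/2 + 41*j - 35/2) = j - 5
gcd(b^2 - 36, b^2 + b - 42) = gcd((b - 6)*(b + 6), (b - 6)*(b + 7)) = b - 6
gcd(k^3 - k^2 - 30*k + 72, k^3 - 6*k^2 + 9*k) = k - 3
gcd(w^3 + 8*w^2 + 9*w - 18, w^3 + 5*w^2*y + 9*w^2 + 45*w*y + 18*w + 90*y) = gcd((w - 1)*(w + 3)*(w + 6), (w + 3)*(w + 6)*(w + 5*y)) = w^2 + 9*w + 18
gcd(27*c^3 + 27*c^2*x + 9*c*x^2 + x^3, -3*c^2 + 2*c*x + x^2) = 3*c + x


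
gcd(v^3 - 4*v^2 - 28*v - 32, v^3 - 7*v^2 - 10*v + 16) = v^2 - 6*v - 16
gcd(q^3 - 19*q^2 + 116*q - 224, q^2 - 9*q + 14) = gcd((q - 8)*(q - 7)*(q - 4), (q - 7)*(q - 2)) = q - 7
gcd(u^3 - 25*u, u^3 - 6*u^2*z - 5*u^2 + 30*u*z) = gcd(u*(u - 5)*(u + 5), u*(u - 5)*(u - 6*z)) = u^2 - 5*u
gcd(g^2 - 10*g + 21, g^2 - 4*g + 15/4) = 1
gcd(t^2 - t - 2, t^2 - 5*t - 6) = t + 1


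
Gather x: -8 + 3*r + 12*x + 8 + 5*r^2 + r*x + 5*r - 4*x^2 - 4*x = 5*r^2 + 8*r - 4*x^2 + x*(r + 8)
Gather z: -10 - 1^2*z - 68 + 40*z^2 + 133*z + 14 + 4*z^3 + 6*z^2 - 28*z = 4*z^3 + 46*z^2 + 104*z - 64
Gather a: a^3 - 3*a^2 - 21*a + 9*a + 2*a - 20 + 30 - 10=a^3 - 3*a^2 - 10*a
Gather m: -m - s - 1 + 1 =-m - s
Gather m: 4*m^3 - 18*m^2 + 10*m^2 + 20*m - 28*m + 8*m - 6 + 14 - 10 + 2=4*m^3 - 8*m^2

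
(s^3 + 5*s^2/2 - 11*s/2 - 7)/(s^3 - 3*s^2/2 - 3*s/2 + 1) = (2*s + 7)/(2*s - 1)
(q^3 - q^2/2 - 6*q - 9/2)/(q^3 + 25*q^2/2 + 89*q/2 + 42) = (q^2 - 2*q - 3)/(q^2 + 11*q + 28)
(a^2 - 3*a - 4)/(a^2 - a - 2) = (a - 4)/(a - 2)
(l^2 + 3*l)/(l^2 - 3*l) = (l + 3)/(l - 3)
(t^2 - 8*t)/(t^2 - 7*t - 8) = t/(t + 1)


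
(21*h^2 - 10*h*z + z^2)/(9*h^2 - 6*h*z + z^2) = (-7*h + z)/(-3*h + z)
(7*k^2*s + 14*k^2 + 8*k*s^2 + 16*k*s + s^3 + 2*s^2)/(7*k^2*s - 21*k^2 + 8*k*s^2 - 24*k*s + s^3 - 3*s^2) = (s + 2)/(s - 3)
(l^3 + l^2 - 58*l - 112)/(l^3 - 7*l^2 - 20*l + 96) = (l^2 + 9*l + 14)/(l^2 + l - 12)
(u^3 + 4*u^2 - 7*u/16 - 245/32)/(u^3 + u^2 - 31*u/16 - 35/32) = (2*u + 7)/(2*u + 1)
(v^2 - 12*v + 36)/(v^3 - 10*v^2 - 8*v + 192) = (v - 6)/(v^2 - 4*v - 32)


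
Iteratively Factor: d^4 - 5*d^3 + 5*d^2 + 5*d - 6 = (d - 2)*(d^3 - 3*d^2 - d + 3) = (d - 2)*(d - 1)*(d^2 - 2*d - 3) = (d - 3)*(d - 2)*(d - 1)*(d + 1)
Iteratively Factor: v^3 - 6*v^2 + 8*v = (v - 4)*(v^2 - 2*v) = v*(v - 4)*(v - 2)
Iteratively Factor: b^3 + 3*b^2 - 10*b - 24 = (b + 2)*(b^2 + b - 12) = (b + 2)*(b + 4)*(b - 3)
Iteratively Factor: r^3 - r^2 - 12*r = (r - 4)*(r^2 + 3*r) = r*(r - 4)*(r + 3)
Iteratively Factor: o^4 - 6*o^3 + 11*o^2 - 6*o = (o - 1)*(o^3 - 5*o^2 + 6*o) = o*(o - 1)*(o^2 - 5*o + 6) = o*(o - 2)*(o - 1)*(o - 3)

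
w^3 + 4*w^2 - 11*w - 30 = (w - 3)*(w + 2)*(w + 5)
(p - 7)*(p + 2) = p^2 - 5*p - 14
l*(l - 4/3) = l^2 - 4*l/3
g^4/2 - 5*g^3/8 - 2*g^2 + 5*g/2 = g*(g/2 + 1)*(g - 2)*(g - 5/4)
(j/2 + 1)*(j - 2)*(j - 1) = j^3/2 - j^2/2 - 2*j + 2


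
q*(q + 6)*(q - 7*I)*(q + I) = q^4 + 6*q^3 - 6*I*q^3 + 7*q^2 - 36*I*q^2 + 42*q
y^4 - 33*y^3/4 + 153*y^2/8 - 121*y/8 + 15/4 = (y - 5)*(y - 2)*(y - 3/4)*(y - 1/2)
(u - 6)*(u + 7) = u^2 + u - 42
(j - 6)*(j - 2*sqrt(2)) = j^2 - 6*j - 2*sqrt(2)*j + 12*sqrt(2)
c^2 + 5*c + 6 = (c + 2)*(c + 3)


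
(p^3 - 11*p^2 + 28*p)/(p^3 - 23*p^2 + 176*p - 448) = p*(p - 4)/(p^2 - 16*p + 64)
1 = 1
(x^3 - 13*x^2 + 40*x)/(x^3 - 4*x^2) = (x^2 - 13*x + 40)/(x*(x - 4))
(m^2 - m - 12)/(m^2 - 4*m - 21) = (m - 4)/(m - 7)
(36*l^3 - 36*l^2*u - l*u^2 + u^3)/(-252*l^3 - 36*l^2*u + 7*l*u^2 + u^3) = (-l + u)/(7*l + u)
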